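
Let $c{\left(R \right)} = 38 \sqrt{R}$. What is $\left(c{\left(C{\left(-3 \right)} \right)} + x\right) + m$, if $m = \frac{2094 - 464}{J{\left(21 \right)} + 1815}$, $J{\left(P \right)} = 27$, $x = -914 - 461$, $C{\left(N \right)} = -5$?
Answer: $- \frac{1265560}{921} + 38 i \sqrt{5} \approx -1374.1 + 84.971 i$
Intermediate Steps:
$x = -1375$
$m = \frac{815}{921}$ ($m = \frac{2094 - 464}{27 + 1815} = \frac{1630}{1842} = 1630 \cdot \frac{1}{1842} = \frac{815}{921} \approx 0.88491$)
$\left(c{\left(C{\left(-3 \right)} \right)} + x\right) + m = \left(38 \sqrt{-5} - 1375\right) + \frac{815}{921} = \left(38 i \sqrt{5} - 1375\right) + \frac{815}{921} = \left(-1375 + 38 i \sqrt{5}\right) + \frac{815}{921} = - \frac{1265560}{921} + 38 i \sqrt{5}$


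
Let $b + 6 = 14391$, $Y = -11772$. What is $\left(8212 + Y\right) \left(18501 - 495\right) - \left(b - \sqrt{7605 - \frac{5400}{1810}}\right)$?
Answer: $-64115745 + \frac{3 \sqrt{27672185}}{181} \approx -6.4116 \cdot 10^{7}$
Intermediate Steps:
$b = 14385$ ($b = -6 + 14391 = 14385$)
$\left(8212 + Y\right) \left(18501 - 495\right) - \left(b - \sqrt{7605 - \frac{5400}{1810}}\right) = \left(8212 - 11772\right) \left(18501 - 495\right) - \left(14385 - \sqrt{7605 - \frac{5400}{1810}}\right) = \left(-3560\right) 18006 - \left(14385 - \sqrt{7605 - \frac{540}{181}}\right) = -64101360 - \left(14385 - \sqrt{7605 - \frac{540}{181}}\right) = -64101360 - \left(14385 - \sqrt{\frac{1375965}{181}}\right) = -64101360 - \left(14385 - \frac{3 \sqrt{27672185}}{181}\right) = -64115745 + \frac{3 \sqrt{27672185}}{181}$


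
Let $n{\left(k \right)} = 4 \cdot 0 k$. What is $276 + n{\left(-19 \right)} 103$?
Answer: $276$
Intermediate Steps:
$n{\left(k \right)} = 0$ ($n{\left(k \right)} = 0 k = 0$)
$276 + n{\left(-19 \right)} 103 = 276 + 0 \cdot 103 = 276 + 0 = 276$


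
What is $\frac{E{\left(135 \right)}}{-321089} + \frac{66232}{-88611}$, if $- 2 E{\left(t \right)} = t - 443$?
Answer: $- \frac{21280012742}{28452017379} \approx -0.74793$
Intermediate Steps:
$E{\left(t \right)} = \frac{443}{2} - \frac{t}{2}$ ($E{\left(t \right)} = - \frac{t - 443}{2} = - \frac{-443 + t}{2} = \frac{443}{2} - \frac{t}{2}$)
$\frac{E{\left(135 \right)}}{-321089} + \frac{66232}{-88611} = \frac{\frac{443}{2} - \frac{135}{2}}{-321089} + \frac{66232}{-88611} = \left(\frac{443}{2} - \frac{135}{2}\right) \left(- \frac{1}{321089}\right) + 66232 \left(- \frac{1}{88611}\right) = 154 \left(- \frac{1}{321089}\right) - \frac{66232}{88611} = - \frac{154}{321089} - \frac{66232}{88611} = - \frac{21280012742}{28452017379}$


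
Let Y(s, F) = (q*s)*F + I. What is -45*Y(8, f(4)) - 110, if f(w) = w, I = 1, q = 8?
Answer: -11675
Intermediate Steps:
Y(s, F) = 1 + 8*F*s (Y(s, F) = (8*s)*F + 1 = 8*F*s + 1 = 1 + 8*F*s)
-45*Y(8, f(4)) - 110 = -45*(1 + 8*4*8) - 110 = -45*(1 + 256) - 110 = -45*257 - 110 = -11565 - 110 = -11675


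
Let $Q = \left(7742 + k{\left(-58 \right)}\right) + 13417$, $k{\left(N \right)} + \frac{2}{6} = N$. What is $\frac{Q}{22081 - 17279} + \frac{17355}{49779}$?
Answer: $\frac{62983822}{13279931} \approx 4.7428$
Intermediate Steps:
$k{\left(N \right)} = - \frac{1}{3} + N$
$Q = \frac{63302}{3}$ ($Q = \left(7742 - \frac{175}{3}\right) + 13417 = \frac{23051}{3} + 13417 = \frac{63302}{3} \approx 21101.0$)
$\frac{Q}{22081 - 17279} + \frac{17355}{49779} = \frac{63302}{3 \left(22081 - 17279\right)} + \frac{17355}{49779} = \frac{63302}{3 \cdot 4802} + 17355 \cdot \frac{1}{49779} = \frac{63302}{3} \cdot \frac{1}{4802} + \frac{5785}{16593} = \frac{31651}{7203} + \frac{5785}{16593} = \frac{62983822}{13279931}$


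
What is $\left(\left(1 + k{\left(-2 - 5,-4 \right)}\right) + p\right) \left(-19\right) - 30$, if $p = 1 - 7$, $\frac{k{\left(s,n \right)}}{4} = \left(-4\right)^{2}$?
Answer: $-1151$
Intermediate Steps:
$k{\left(s,n \right)} = 64$ ($k{\left(s,n \right)} = 4 \left(-4\right)^{2} = 4 \cdot 16 = 64$)
$p = -6$ ($p = 1 - 7 = -6$)
$\left(\left(1 + k{\left(-2 - 5,-4 \right)}\right) + p\right) \left(-19\right) - 30 = \left(\left(1 + 64\right) - 6\right) \left(-19\right) - 30 = \left(65 - 6\right) \left(-19\right) - 30 = 59 \left(-19\right) - 30 = -1121 - 30 = -1151$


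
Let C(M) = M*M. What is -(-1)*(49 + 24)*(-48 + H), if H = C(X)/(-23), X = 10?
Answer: -87892/23 ≈ -3821.4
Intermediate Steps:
C(M) = M²
H = -100/23 (H = 10²/(-23) = 100*(-1/23) = -100/23 ≈ -4.3478)
-(-1)*(49 + 24)*(-48 + H) = -(-1)*(49 + 24)*(-48 - 100/23) = -(-1)*73*(-1204/23) = -(-1)*(-87892)/23 = -1*87892/23 = -87892/23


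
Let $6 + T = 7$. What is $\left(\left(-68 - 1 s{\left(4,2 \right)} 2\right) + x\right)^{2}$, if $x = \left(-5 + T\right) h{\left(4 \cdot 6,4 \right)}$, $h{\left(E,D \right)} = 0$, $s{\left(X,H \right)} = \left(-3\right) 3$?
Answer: $2500$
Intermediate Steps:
$s{\left(X,H \right)} = -9$
$T = 1$ ($T = -6 + 7 = 1$)
$x = 0$ ($x = \left(-5 + 1\right) 0 = \left(-4\right) 0 = 0$)
$\left(\left(-68 - 1 s{\left(4,2 \right)} 2\right) + x\right)^{2} = \left(\left(-68 - 1 \left(-9\right) 2\right) + 0\right)^{2} = \left(\left(-68 - \left(-9\right) 2\right) + 0\right)^{2} = \left(\left(-68 - -18\right) + 0\right)^{2} = \left(\left(-68 + 18\right) + 0\right)^{2} = \left(-50 + 0\right)^{2} = \left(-50\right)^{2} = 2500$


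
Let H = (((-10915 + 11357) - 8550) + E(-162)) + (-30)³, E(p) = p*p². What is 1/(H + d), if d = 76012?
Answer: -1/4210624 ≈ -2.3749e-7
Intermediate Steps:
E(p) = p³
H = -4286636 (H = (((-10915 + 11357) - 8550) + (-162)³) + (-30)³ = ((442 - 8550) - 4251528) - 27000 = (-8108 - 4251528) - 27000 = -4259636 - 27000 = -4286636)
1/(H + d) = 1/(-4286636 + 76012) = 1/(-4210624) = -1/4210624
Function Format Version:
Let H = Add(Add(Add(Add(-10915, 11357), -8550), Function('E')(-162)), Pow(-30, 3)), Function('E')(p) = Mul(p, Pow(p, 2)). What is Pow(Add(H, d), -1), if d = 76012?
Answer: Rational(-1, 4210624) ≈ -2.3749e-7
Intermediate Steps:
Function('E')(p) = Pow(p, 3)
H = -4286636 (H = Add(Add(Add(Add(-10915, 11357), -8550), Pow(-162, 3)), Pow(-30, 3)) = Add(Add(Add(442, -8550), -4251528), -27000) = Add(Add(-8108, -4251528), -27000) = Add(-4259636, -27000) = -4286636)
Pow(Add(H, d), -1) = Pow(Add(-4286636, 76012), -1) = Pow(-4210624, -1) = Rational(-1, 4210624)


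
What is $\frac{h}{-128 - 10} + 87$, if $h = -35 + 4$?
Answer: $\frac{12037}{138} \approx 87.225$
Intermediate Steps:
$h = -31$
$\frac{h}{-128 - 10} + 87 = \frac{1}{-128 - 10} \left(-31\right) + 87 = \frac{1}{-138} \left(-31\right) + 87 = \left(- \frac{1}{138}\right) \left(-31\right) + 87 = \frac{31}{138} + 87 = \frac{12037}{138}$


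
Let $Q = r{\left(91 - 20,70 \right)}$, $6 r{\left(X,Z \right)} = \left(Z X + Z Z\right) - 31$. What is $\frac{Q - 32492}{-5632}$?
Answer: $\frac{185113}{33792} \approx 5.478$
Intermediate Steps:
$r{\left(X,Z \right)} = - \frac{31}{6} + \frac{Z^{2}}{6} + \frac{X Z}{6}$ ($r{\left(X,Z \right)} = \frac{\left(Z X + Z Z\right) - 31}{6} = \frac{\left(X Z + Z^{2}\right) - 31}{6} = \frac{\left(Z^{2} + X Z\right) - 31}{6} = \frac{-31 + Z^{2} + X Z}{6} = - \frac{31}{6} + \frac{Z^{2}}{6} + \frac{X Z}{6}$)
$Q = \frac{9839}{6}$ ($Q = - \frac{31}{6} + \frac{70^{2}}{6} + \frac{1}{6} \left(91 - 20\right) 70 = - \frac{31}{6} + \frac{1}{6} \cdot 4900 + \frac{1}{6} \cdot 71 \cdot 70 = - \frac{31}{6} + \frac{2450}{3} + \frac{2485}{3} = \frac{9839}{6} \approx 1639.8$)
$\frac{Q - 32492}{-5632} = \frac{\frac{9839}{6} - 32492}{-5632} = \left(- \frac{185113}{6}\right) \left(- \frac{1}{5632}\right) = \frac{185113}{33792}$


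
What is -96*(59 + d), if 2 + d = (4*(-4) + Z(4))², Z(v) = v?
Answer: -19296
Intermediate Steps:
d = 142 (d = -2 + (4*(-4) + 4)² = -2 + (-16 + 4)² = -2 + (-12)² = -2 + 144 = 142)
-96*(59 + d) = -96*(59 + 142) = -96*201 = -19296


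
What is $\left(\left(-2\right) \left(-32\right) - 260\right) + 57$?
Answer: $-139$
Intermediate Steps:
$\left(\left(-2\right) \left(-32\right) - 260\right) + 57 = \left(64 - 260\right) + 57 = -196 + 57 = -139$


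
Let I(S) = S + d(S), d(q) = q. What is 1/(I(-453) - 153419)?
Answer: -1/154325 ≈ -6.4798e-6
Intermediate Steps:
I(S) = 2*S (I(S) = S + S = 2*S)
1/(I(-453) - 153419) = 1/(2*(-453) - 153419) = 1/(-906 - 153419) = 1/(-154325) = -1/154325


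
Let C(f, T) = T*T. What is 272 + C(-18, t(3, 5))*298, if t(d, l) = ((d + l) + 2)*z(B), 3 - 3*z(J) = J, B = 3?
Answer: 272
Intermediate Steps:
z(J) = 1 - J/3
t(d, l) = 0 (t(d, l) = ((d + l) + 2)*(1 - ⅓*3) = (2 + d + l)*(1 - 1) = (2 + d + l)*0 = 0)
C(f, T) = T²
272 + C(-18, t(3, 5))*298 = 272 + 0²*298 = 272 + 0*298 = 272 + 0 = 272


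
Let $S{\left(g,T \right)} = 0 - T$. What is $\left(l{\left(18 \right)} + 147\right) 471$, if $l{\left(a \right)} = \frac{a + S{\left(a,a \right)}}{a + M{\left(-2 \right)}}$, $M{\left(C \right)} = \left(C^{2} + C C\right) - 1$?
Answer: $69237$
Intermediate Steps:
$S{\left(g,T \right)} = - T$
$M{\left(C \right)} = -1 + 2 C^{2}$ ($M{\left(C \right)} = \left(C^{2} + C^{2}\right) - 1 = 2 C^{2} - 1 = -1 + 2 C^{2}$)
$l{\left(a \right)} = 0$ ($l{\left(a \right)} = \frac{a - a}{a - \left(1 - 2 \left(-2\right)^{2}\right)} = \frac{0}{a + \left(-1 + 2 \cdot 4\right)} = \frac{0}{a + \left(-1 + 8\right)} = \frac{0}{a + 7} = \frac{0}{7 + a} = 0$)
$\left(l{\left(18 \right)} + 147\right) 471 = \left(0 + 147\right) 471 = 147 \cdot 471 = 69237$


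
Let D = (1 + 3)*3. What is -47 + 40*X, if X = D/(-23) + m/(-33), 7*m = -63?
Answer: -14411/253 ≈ -56.960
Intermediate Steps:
m = -9 (m = (1/7)*(-63) = -9)
D = 12 (D = 4*3 = 12)
X = -63/253 (X = 12/(-23) - 9/(-33) = 12*(-1/23) - 9*(-1/33) = -12/23 + 3/11 = -63/253 ≈ -0.24901)
-47 + 40*X = -47 + 40*(-63/253) = -47 - 2520/253 = -14411/253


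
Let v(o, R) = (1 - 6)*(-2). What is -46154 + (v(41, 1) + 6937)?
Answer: -39207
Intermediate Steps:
v(o, R) = 10 (v(o, R) = -5*(-2) = 10)
-46154 + (v(41, 1) + 6937) = -46154 + (10 + 6937) = -46154 + 6947 = -39207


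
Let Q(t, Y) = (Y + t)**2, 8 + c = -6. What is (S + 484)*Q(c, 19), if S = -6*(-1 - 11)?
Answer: 13900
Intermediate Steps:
c = -14 (c = -8 - 6 = -14)
S = 72 (S = -6*(-12) = 72)
(S + 484)*Q(c, 19) = (72 + 484)*(19 - 14)**2 = 556*5**2 = 556*25 = 13900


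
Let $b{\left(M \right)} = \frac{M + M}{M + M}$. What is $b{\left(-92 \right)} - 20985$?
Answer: $-20984$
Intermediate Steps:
$b{\left(M \right)} = 1$ ($b{\left(M \right)} = \frac{2 M}{2 M} = 2 M \frac{1}{2 M} = 1$)
$b{\left(-92 \right)} - 20985 = 1 - 20985 = -20984$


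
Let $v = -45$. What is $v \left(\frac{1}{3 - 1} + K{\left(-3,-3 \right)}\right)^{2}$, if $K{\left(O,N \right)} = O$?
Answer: $- \frac{1125}{4} \approx -281.25$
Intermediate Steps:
$v \left(\frac{1}{3 - 1} + K{\left(-3,-3 \right)}\right)^{2} = - 45 \left(\frac{1}{3 - 1} - 3\right)^{2} = - 45 \left(\frac{1}{2} - 3\right)^{2} = - 45 \left(- \frac{5}{2}\right)^{2} = \left(-45\right) \frac{25}{4} = - \frac{1125}{4}$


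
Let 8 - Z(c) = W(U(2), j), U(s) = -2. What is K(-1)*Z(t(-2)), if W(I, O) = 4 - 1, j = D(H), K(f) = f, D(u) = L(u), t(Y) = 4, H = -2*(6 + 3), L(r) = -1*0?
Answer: -5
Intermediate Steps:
L(r) = 0
H = -18 (H = -2*9 = -18)
D(u) = 0
j = 0
W(I, O) = 3
Z(c) = 5 (Z(c) = 8 - 1*3 = 8 - 3 = 5)
K(-1)*Z(t(-2)) = -1*5 = -5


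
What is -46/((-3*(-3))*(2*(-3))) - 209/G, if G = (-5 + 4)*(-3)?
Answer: -1858/27 ≈ -68.815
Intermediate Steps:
G = 3 (G = -1*(-3) = 3)
-46/((-3*(-3))*(2*(-3))) - 209/G = -46/((-3*(-3))*(2*(-3))) - 209/3 = -46/(9*(-6)) - 209*1/3 = -46/(-54) - 209/3 = -46*(-1/54) - 209/3 = 23/27 - 209/3 = -1858/27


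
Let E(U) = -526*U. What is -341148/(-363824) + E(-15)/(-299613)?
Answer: 8278483697/9083866676 ≈ 0.91134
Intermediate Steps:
-341148/(-363824) + E(-15)/(-299613) = -341148/(-363824) - 526*(-15)/(-299613) = -341148*(-1/363824) + 7890*(-1/299613) = 85287/90956 - 2630/99871 = 8278483697/9083866676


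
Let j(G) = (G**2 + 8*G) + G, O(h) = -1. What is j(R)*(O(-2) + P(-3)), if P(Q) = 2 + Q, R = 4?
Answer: -104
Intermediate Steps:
j(G) = G**2 + 9*G
j(R)*(O(-2) + P(-3)) = (4*(9 + 4))*(-1 + (2 - 3)) = (4*13)*(-1 - 1) = 52*(-2) = -104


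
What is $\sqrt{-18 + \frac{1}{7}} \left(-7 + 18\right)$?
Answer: $\frac{55 i \sqrt{35}}{7} \approx 46.483 i$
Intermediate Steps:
$\sqrt{-18 + \frac{1}{7}} \left(-7 + 18\right) = \sqrt{-18 + \frac{1}{7}} \cdot 11 = \sqrt{- \frac{125}{7}} \cdot 11 = \frac{5 i \sqrt{35}}{7} \cdot 11 = \frac{55 i \sqrt{35}}{7}$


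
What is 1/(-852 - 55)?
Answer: -1/907 ≈ -0.0011025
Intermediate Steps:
1/(-852 - 55) = 1/(-907) = -1/907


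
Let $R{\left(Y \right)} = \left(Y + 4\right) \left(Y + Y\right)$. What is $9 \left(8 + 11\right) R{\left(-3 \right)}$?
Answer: $-1026$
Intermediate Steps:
$R{\left(Y \right)} = 2 Y \left(4 + Y\right)$ ($R{\left(Y \right)} = \left(4 + Y\right) 2 Y = 2 Y \left(4 + Y\right)$)
$9 \left(8 + 11\right) R{\left(-3 \right)} = 9 \left(8 + 11\right) 2 \left(-3\right) \left(4 - 3\right) = 9 \cdot 19 \cdot 2 \left(-3\right) 1 = 171 \left(-6\right) = -1026$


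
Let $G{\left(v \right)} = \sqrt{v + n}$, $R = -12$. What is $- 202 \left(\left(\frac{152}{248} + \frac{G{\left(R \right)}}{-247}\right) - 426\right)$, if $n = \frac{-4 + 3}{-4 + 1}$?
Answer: $\frac{2663774}{31} + \frac{202 i \sqrt{105}}{741} \approx 85928.0 + 2.7934 i$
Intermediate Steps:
$n = \frac{1}{3}$ ($n = - \frac{1}{-3} = \left(-1\right) \left(- \frac{1}{3}\right) = \frac{1}{3} \approx 0.33333$)
$G{\left(v \right)} = \sqrt{\frac{1}{3} + v}$ ($G{\left(v \right)} = \sqrt{v + \frac{1}{3}} = \sqrt{\frac{1}{3} + v}$)
$- 202 \left(\left(\frac{152}{248} + \frac{G{\left(R \right)}}{-247}\right) - 426\right) = - 202 \left(\left(\frac{152}{248} + \frac{\frac{1}{3} \sqrt{3 + 9 \left(-12\right)}}{-247}\right) - 426\right) = - 202 \left(\left(152 \cdot \frac{1}{248} + \frac{\sqrt{3 - 108}}{3} \left(- \frac{1}{247}\right)\right) - 426\right) = - 202 \left(\left(\frac{19}{31} + \frac{\sqrt{-105}}{3} \left(- \frac{1}{247}\right)\right) - 426\right) = - 202 \left(\left(\frac{19}{31} + \frac{i \sqrt{105}}{3} \left(- \frac{1}{247}\right)\right) - 426\right) = - 202 \left(\left(\frac{19}{31} - \frac{i \sqrt{105}}{741}\right) - 426\right) = - 202 \left(- \frac{13187}{31} - \frac{i \sqrt{105}}{741}\right) = \frac{2663774}{31} + \frac{202 i \sqrt{105}}{741}$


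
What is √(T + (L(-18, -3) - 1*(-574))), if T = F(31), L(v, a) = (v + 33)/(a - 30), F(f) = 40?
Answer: √74239/11 ≈ 24.770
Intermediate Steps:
L(v, a) = (33 + v)/(-30 + a)
T = 40
√(T + (L(-18, -3) - 1*(-574))) = √(40 + ((33 - 18)/(-30 - 3) - 1*(-574))) = √(40 + (15/(-33) + 574)) = √(40 + (-1/33*15 + 574)) = √(40 + (-5/11 + 574)) = √(40 + 6309/11) = √(6749/11) = √74239/11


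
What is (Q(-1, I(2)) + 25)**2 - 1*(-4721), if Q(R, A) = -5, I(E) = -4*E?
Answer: 5121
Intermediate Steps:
(Q(-1, I(2)) + 25)**2 - 1*(-4721) = (-5 + 25)**2 - 1*(-4721) = 20**2 + 4721 = 400 + 4721 = 5121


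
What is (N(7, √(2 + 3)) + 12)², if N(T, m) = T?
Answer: 361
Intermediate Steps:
(N(7, √(2 + 3)) + 12)² = (7 + 12)² = 19² = 361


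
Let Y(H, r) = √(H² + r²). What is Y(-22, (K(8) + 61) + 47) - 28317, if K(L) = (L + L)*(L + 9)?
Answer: -28317 + 2*√36221 ≈ -27936.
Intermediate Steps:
K(L) = 2*L*(9 + L) (K(L) = (2*L)*(9 + L) = 2*L*(9 + L))
Y(-22, (K(8) + 61) + 47) - 28317 = √((-22)² + ((2*8*(9 + 8) + 61) + 47)²) - 28317 = √(484 + ((2*8*17 + 61) + 47)²) - 28317 = √(484 + ((272 + 61) + 47)²) - 28317 = √(484 + (333 + 47)²) - 28317 = √(484 + 380²) - 28317 = √(484 + 144400) - 28317 = √144884 - 28317 = 2*√36221 - 28317 = -28317 + 2*√36221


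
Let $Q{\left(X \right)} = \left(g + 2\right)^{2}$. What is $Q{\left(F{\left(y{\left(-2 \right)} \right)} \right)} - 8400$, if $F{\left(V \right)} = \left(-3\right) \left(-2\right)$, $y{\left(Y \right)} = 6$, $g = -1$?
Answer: $-8399$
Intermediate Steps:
$F{\left(V \right)} = 6$
$Q{\left(X \right)} = 1$ ($Q{\left(X \right)} = \left(-1 + 2\right)^{2} = 1^{2} = 1$)
$Q{\left(F{\left(y{\left(-2 \right)} \right)} \right)} - 8400 = 1 - 8400 = -8399$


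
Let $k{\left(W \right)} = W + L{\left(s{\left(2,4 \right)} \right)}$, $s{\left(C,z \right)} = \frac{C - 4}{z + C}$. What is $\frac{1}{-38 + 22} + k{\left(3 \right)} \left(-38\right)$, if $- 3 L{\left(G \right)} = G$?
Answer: $- \frac{17033}{144} \approx -118.28$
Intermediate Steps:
$s{\left(C,z \right)} = \frac{-4 + C}{C + z}$
$L{\left(G \right)} = - \frac{G}{3}$
$k{\left(W \right)} = \frac{1}{9} + W$ ($k{\left(W \right)} = W - \frac{\frac{1}{2 + 4} \left(-4 + 2\right)}{3} = W - \frac{\frac{1}{6} \left(-2\right)}{3} = W - - \frac{1}{9} = W + \frac{1}{9} = \frac{1}{9} + W$)
$\frac{1}{-38 + 22} + k{\left(3 \right)} \left(-38\right) = \frac{1}{-38 + 22} + \left(\frac{1}{9} + 3\right) \left(-38\right) = \frac{1}{-16} + \frac{28}{9} \left(-38\right) = - \frac{1}{16} - \frac{1064}{9} = - \frac{17033}{144}$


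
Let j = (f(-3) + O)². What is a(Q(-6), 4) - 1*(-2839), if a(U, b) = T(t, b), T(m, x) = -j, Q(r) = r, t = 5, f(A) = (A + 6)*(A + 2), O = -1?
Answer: 2823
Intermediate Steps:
f(A) = (2 + A)*(6 + A) (f(A) = (6 + A)*(2 + A) = (2 + A)*(6 + A))
j = 16 (j = ((12 + (-3)² + 8*(-3)) - 1)² = ((12 + 9 - 24) - 1)² = (-3 - 1)² = (-4)² = 16)
T(m, x) = -16 (T(m, x) = -1*16 = -16)
a(U, b) = -16
a(Q(-6), 4) - 1*(-2839) = -16 - 1*(-2839) = -16 + 2839 = 2823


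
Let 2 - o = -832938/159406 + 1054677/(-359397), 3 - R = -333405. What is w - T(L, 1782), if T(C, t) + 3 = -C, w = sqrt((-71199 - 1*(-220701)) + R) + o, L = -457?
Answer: -4237936666336/9548339697 + sqrt(482910) ≈ 251.08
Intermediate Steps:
R = 333408 (R = 3 - 1*(-333405) = 3 + 333405 = 333408)
o = 97009556102/9548339697 (o = 2 - (-832938/159406 + 1054677/(-359397)) = 2 - (-832938*1/159406 + 1054677*(-1/359397)) = 2 - (-416469/79703 - 351559/119799) = 2 - 1*(-77912876708/9548339697) = 2 + 77912876708/9548339697 = 97009556102/9548339697 ≈ 10.160)
w = 97009556102/9548339697 + sqrt(482910) (w = sqrt((-71199 - 1*(-220701)) + 333408) + 97009556102/9548339697 = sqrt((-71199 + 220701) + 333408) + 97009556102/9548339697 = sqrt(149502 + 333408) + 97009556102/9548339697 = sqrt(482910) + 97009556102/9548339697 = 97009556102/9548339697 + sqrt(482910) ≈ 705.08)
T(C, t) = -3 - C
w - T(L, 1782) = (97009556102/9548339697 + sqrt(482910)) - (-3 - 1*(-457)) = (97009556102/9548339697 + sqrt(482910)) - (-3 + 457) = (97009556102/9548339697 + sqrt(482910)) - 1*454 = (97009556102/9548339697 + sqrt(482910)) - 454 = -4237936666336/9548339697 + sqrt(482910)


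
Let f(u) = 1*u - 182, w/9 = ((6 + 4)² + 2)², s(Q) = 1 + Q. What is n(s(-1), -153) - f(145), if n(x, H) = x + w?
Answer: 93673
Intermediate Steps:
w = 93636 (w = 9*((6 + 4)² + 2)² = 9*(10² + 2)² = 9*(100 + 2)² = 9*102² = 9*10404 = 93636)
n(x, H) = 93636 + x (n(x, H) = x + 93636 = 93636 + x)
f(u) = -182 + u (f(u) = u - 182 = -182 + u)
n(s(-1), -153) - f(145) = (93636 + (1 - 1)) - (-182 + 145) = (93636 + 0) - 1*(-37) = 93636 + 37 = 93673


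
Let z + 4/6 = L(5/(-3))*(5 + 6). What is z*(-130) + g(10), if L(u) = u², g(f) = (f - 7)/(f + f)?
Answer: -699373/180 ≈ -3885.4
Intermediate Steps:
g(f) = (-7 + f)/(2*f) (g(f) = (-7 + f)/((2*f)) = (-7 + f)*(1/(2*f)) = (-7 + f)/(2*f))
z = 269/9 (z = -⅔ + (5/(-3))²*(5 + 6) = -⅔ + (5*(-⅓))²*11 = -⅔ + (-5/3)²*11 = -⅔ + (25/9)*11 = -⅔ + 275/9 = 269/9 ≈ 29.889)
z*(-130) + g(10) = (269/9)*(-130) + (½)*(-7 + 10)/10 = -34970/9 + (½)*(⅒)*3 = -34970/9 + 3/20 = -699373/180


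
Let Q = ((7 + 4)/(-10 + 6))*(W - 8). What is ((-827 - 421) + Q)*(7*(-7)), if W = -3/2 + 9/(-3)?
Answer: 475741/8 ≈ 59468.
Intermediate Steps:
W = -9/2 (W = -3*1/2 + 9*(-1/3) = -3/2 - 3 = -9/2 ≈ -4.5000)
Q = 275/8 (Q = ((7 + 4)/(-10 + 6))*(-9/2 - 8) = (11/(-4))*(-25/2) = (11*(-1/4))*(-25/2) = -11/4*(-25/2) = 275/8 ≈ 34.375)
((-827 - 421) + Q)*(7*(-7)) = ((-827 - 421) + 275/8)*(7*(-7)) = (-1248 + 275/8)*(-49) = -9709/8*(-49) = 475741/8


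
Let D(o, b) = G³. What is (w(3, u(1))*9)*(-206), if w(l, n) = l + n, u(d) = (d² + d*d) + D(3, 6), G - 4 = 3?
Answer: -645192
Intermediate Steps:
G = 7 (G = 4 + 3 = 7)
D(o, b) = 343 (D(o, b) = 7³ = 343)
u(d) = 343 + 2*d² (u(d) = (d² + d*d) + 343 = (d² + d²) + 343 = 2*d² + 343 = 343 + 2*d²)
(w(3, u(1))*9)*(-206) = ((3 + (343 + 2*1²))*9)*(-206) = ((3 + (343 + 2*1))*9)*(-206) = ((3 + (343 + 2))*9)*(-206) = ((3 + 345)*9)*(-206) = (348*9)*(-206) = 3132*(-206) = -645192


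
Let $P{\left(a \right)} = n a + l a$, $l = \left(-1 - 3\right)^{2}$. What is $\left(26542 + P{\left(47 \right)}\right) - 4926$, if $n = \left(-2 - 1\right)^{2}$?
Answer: $22791$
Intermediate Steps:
$l = 16$ ($l = \left(-4\right)^{2} = 16$)
$n = 9$ ($n = \left(-3\right)^{2} = 9$)
$P{\left(a \right)} = 25 a$ ($P{\left(a \right)} = 9 a + 16 a = 25 a$)
$\left(26542 + P{\left(47 \right)}\right) - 4926 = \left(26542 + 25 \cdot 47\right) - 4926 = \left(26542 + 1175\right) - 4926 = 27717 - 4926 = 22791$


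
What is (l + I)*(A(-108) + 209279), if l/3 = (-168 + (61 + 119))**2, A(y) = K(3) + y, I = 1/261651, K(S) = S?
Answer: 23643613479542/261651 ≈ 9.0363e+7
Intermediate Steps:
I = 1/261651 ≈ 3.8219e-6
A(y) = 3 + y
l = 432 (l = 3*(-168 + (61 + 119))**2 = 3*(-168 + 180)**2 = 3*12**2 = 3*144 = 432)
(l + I)*(A(-108) + 209279) = (432 + 1/261651)*((3 - 108) + 209279) = 113033233*(-105 + 209279)/261651 = (113033233/261651)*209174 = 23643613479542/261651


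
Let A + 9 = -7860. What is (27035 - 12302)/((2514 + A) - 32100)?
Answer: -4911/12485 ≈ -0.39335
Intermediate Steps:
A = -7869 (A = -9 - 7860 = -7869)
(27035 - 12302)/((2514 + A) - 32100) = (27035 - 12302)/((2514 - 7869) - 32100) = 14733/(-5355 - 32100) = 14733/(-37455) = 14733*(-1/37455) = -4911/12485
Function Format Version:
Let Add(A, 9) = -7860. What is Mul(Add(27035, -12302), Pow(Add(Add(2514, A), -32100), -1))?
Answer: Rational(-4911, 12485) ≈ -0.39335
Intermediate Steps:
A = -7869 (A = Add(-9, -7860) = -7869)
Mul(Add(27035, -12302), Pow(Add(Add(2514, A), -32100), -1)) = Mul(Add(27035, -12302), Pow(Add(Add(2514, -7869), -32100), -1)) = Mul(14733, Pow(Add(-5355, -32100), -1)) = Mul(14733, Pow(-37455, -1)) = Mul(14733, Rational(-1, 37455)) = Rational(-4911, 12485)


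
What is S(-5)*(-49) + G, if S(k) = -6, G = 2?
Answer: 296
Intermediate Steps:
S(-5)*(-49) + G = -6*(-49) + 2 = 294 + 2 = 296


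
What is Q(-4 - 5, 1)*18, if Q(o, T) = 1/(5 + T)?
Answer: 3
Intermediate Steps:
Q(-4 - 5, 1)*18 = 18/(5 + 1) = 18/6 = (⅙)*18 = 3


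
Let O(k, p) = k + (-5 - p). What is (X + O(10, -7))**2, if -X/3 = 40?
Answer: 11664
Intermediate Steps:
X = -120 (X = -3*40 = -120)
O(k, p) = -5 + k - p
(X + O(10, -7))**2 = (-120 + (-5 + 10 - 1*(-7)))**2 = (-120 + (-5 + 10 + 7))**2 = (-120 + 12)**2 = (-108)**2 = 11664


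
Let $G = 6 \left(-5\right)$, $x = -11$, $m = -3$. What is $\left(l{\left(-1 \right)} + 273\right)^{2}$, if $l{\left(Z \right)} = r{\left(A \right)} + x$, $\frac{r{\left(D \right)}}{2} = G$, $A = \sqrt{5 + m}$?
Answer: $40804$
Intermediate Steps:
$A = \sqrt{2}$ ($A = \sqrt{5 - 3} = \sqrt{2} \approx 1.4142$)
$G = -30$
$r{\left(D \right)} = -60$ ($r{\left(D \right)} = 2 \left(-30\right) = -60$)
$l{\left(Z \right)} = -71$ ($l{\left(Z \right)} = -60 - 11 = -71$)
$\left(l{\left(-1 \right)} + 273\right)^{2} = \left(-71 + 273\right)^{2} = 202^{2} = 40804$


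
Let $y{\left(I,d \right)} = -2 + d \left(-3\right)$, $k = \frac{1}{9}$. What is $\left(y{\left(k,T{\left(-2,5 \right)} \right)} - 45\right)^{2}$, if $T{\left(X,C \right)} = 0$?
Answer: $2209$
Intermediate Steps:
$k = \frac{1}{9} \approx 0.11111$
$y{\left(I,d \right)} = -2 - 3 d$
$\left(y{\left(k,T{\left(-2,5 \right)} \right)} - 45\right)^{2} = \left(\left(-2 - 0\right) - 45\right)^{2} = \left(\left(-2 + 0\right) - 45\right)^{2} = \left(-2 - 45\right)^{2} = \left(-47\right)^{2} = 2209$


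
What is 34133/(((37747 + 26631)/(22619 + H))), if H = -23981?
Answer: -23244573/32189 ≈ -722.13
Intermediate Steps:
34133/(((37747 + 26631)/(22619 + H))) = 34133/(((37747 + 26631)/(22619 - 23981))) = 34133/((64378/(-1362))) = 34133/((64378*(-1/1362))) = 34133/(-32189/681) = 34133*(-681/32189) = -23244573/32189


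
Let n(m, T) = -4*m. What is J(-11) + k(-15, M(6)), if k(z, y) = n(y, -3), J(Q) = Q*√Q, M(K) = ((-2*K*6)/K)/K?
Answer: 8 - 11*I*√11 ≈ 8.0 - 36.483*I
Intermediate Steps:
M(K) = -12/K (M(K) = ((-12*K)/K)/K = -12/K)
J(Q) = Q^(3/2)
k(z, y) = -4*y
J(-11) + k(-15, M(6)) = (-11)^(3/2) - (-48)/6 = -11*I*√11 - (-48)/6 = -11*I*√11 - 4*(-2) = -11*I*√11 + 8 = 8 - 11*I*√11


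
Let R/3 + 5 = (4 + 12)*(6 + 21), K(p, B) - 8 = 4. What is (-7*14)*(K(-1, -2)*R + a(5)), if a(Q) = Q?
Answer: -1506946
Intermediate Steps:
K(p, B) = 12 (K(p, B) = 8 + 4 = 12)
R = 1281 (R = -15 + 3*((4 + 12)*(6 + 21)) = -15 + 3*(16*27) = -15 + 3*432 = -15 + 1296 = 1281)
(-7*14)*(K(-1, -2)*R + a(5)) = (-7*14)*(12*1281 + 5) = -98*(15372 + 5) = -98*15377 = -1506946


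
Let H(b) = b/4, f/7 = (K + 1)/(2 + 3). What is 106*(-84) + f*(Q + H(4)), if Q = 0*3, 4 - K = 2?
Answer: -44499/5 ≈ -8899.8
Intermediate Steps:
K = 2 (K = 4 - 1*2 = 4 - 2 = 2)
f = 21/5 (f = 7*((2 + 1)/(2 + 3)) = 7*(3/5) = 7*(3*(⅕)) = 7*(⅗) = 21/5 ≈ 4.2000)
H(b) = b/4 (H(b) = b*(¼) = b/4)
Q = 0
106*(-84) + f*(Q + H(4)) = 106*(-84) + 21*(0 + (¼)*4)/5 = -8904 + 21*(0 + 1)/5 = -8904 + (21/5)*1 = -8904 + 21/5 = -44499/5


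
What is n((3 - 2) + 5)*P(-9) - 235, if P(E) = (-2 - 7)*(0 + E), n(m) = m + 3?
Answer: 494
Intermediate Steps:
n(m) = 3 + m
P(E) = -9*E
n((3 - 2) + 5)*P(-9) - 235 = (3 + ((3 - 2) + 5))*(-9*(-9)) - 235 = (3 + (1 + 5))*81 - 235 = (3 + 6)*81 - 235 = 9*81 - 235 = 729 - 235 = 494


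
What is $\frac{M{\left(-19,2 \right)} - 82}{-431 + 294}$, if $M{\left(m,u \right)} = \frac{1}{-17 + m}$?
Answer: $\frac{2953}{4932} \approx 0.59874$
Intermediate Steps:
$\frac{M{\left(-19,2 \right)} - 82}{-431 + 294} = \frac{\frac{1}{-17 - 19} - 82}{-431 + 294} = \frac{\frac{1}{-36} - 82}{-137} = \left(- \frac{1}{36} - 82\right) \left(- \frac{1}{137}\right) = \left(- \frac{2953}{36}\right) \left(- \frac{1}{137}\right) = \frac{2953}{4932}$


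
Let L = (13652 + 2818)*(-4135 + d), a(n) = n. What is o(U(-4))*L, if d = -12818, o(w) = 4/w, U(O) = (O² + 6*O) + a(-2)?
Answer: 111686364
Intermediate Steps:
U(O) = -2 + O² + 6*O (U(O) = (O² + 6*O) - 2 = -2 + O² + 6*O)
L = -279215910 (L = (13652 + 2818)*(-4135 - 12818) = 16470*(-16953) = -279215910)
o(U(-4))*L = (4/(-2 + (-4)² + 6*(-4)))*(-279215910) = (4/(-2 + 16 - 24))*(-279215910) = (4/(-10))*(-279215910) = (4*(-⅒))*(-279215910) = -⅖*(-279215910) = 111686364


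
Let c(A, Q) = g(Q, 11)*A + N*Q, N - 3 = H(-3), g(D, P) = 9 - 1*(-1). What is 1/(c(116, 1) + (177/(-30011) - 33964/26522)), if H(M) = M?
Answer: 397975871/461140016361 ≈ 0.00086303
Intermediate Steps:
g(D, P) = 10 (g(D, P) = 9 + 1 = 10)
N = 0 (N = 3 - 3 = 0)
c(A, Q) = 10*A (c(A, Q) = 10*A + 0*Q = 10*A + 0 = 10*A)
1/(c(116, 1) + (177/(-30011) - 33964/26522)) = 1/(10*116 + (177/(-30011) - 33964/26522)) = 1/(1160 + (177*(-1/30011) - 33964*1/26522)) = 1/(1160 + (-177/30011 - 16982/13261)) = 1/(1160 - 511993999/397975871) = 1/(461140016361/397975871) = 397975871/461140016361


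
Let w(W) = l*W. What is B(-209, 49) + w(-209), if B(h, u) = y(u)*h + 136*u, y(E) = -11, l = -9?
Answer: 10844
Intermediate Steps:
B(h, u) = -11*h + 136*u
w(W) = -9*W
B(-209, 49) + w(-209) = (-11*(-209) + 136*49) - 9*(-209) = (2299 + 6664) + 1881 = 8963 + 1881 = 10844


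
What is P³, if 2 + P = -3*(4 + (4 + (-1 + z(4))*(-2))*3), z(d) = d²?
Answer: 10648000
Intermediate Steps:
P = 220 (P = -2 - 3*(4 + (4 + (-1 + 4²)*(-2))*3) = -2 - 3*(4 + (4 + (-1 + 16)*(-2))*3) = -2 - 3*(4 + (4 + 15*(-2))*3) = -2 - 3*(4 + (4 - 30)*3) = -2 - 3*(4 - 26*3) = -2 - 3*(4 - 78) = -2 - 3*(-74) = -2 + 222 = 220)
P³ = 220³ = 10648000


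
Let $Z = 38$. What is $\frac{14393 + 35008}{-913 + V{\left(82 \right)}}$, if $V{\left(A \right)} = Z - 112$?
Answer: $- \frac{16467}{329} \approx -50.052$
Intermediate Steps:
$V{\left(A \right)} = -74$ ($V{\left(A \right)} = 38 - 112 = -74$)
$\frac{14393 + 35008}{-913 + V{\left(82 \right)}} = \frac{14393 + 35008}{-913 - 74} = \frac{49401}{-987} = 49401 \left(- \frac{1}{987}\right) = - \frac{16467}{329}$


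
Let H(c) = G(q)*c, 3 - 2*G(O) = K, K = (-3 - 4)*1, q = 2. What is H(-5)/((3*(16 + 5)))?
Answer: -25/63 ≈ -0.39683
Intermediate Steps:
K = -7 (K = -7*1 = -7)
G(O) = 5 (G(O) = 3/2 - 1/2*(-7) = 3/2 + 7/2 = 5)
H(c) = 5*c
H(-5)/((3*(16 + 5))) = (5*(-5))/((3*(16 + 5))) = -25/(3*21) = -25/63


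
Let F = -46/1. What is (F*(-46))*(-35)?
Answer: -74060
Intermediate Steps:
F = -46 (F = -46*1 = -46)
(F*(-46))*(-35) = -46*(-46)*(-35) = 2116*(-35) = -74060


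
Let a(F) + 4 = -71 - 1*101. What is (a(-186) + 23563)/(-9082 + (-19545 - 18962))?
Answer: -23387/47589 ≈ -0.49144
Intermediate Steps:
a(F) = -176 (a(F) = -4 + (-71 - 1*101) = -4 + (-71 - 101) = -4 - 172 = -176)
(a(-186) + 23563)/(-9082 + (-19545 - 18962)) = (-176 + 23563)/(-9082 + (-19545 - 18962)) = 23387/(-9082 - 38507) = 23387/(-47589) = 23387*(-1/47589) = -23387/47589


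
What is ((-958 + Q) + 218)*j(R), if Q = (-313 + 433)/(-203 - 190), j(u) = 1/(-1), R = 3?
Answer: 96980/131 ≈ 740.31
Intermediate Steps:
j(u) = -1
Q = -40/131 (Q = 120/(-393) = 120*(-1/393) = -40/131 ≈ -0.30534)
((-958 + Q) + 218)*j(R) = ((-958 - 40/131) + 218)*(-1) = (-125538/131 + 218)*(-1) = -96980/131*(-1) = 96980/131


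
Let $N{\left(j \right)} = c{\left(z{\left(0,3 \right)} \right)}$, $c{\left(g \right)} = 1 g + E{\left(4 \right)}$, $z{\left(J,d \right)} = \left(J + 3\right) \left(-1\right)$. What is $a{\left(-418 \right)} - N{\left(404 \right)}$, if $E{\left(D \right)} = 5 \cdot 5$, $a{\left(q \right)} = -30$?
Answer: $-52$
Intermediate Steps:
$E{\left(D \right)} = 25$
$z{\left(J,d \right)} = -3 - J$ ($z{\left(J,d \right)} = \left(3 + J\right) \left(-1\right) = -3 - J$)
$c{\left(g \right)} = 25 + g$ ($c{\left(g \right)} = 1 g + 25 = g + 25 = 25 + g$)
$N{\left(j \right)} = 22$ ($N{\left(j \right)} = 25 - 3 = 22$)
$a{\left(-418 \right)} - N{\left(404 \right)} = -30 - 22 = -52$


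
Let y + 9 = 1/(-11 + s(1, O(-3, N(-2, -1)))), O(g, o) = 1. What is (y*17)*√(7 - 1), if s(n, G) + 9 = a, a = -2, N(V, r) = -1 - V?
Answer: -3383*√6/22 ≈ -376.66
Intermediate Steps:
s(n, G) = -11 (s(n, G) = -9 - 2 = -11)
y = -199/22 (y = -9 + 1/(-11 - 11) = -9 + 1/(-22) = -9 - 1/22 = -199/22 ≈ -9.0455)
(y*17)*√(7 - 1) = (-199/22*17)*√(7 - 1) = -3383*√6/22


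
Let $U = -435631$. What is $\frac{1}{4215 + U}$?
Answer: $- \frac{1}{431416} \approx -2.3179 \cdot 10^{-6}$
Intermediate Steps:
$\frac{1}{4215 + U} = \frac{1}{4215 - 435631} = \frac{1}{-431416} = - \frac{1}{431416}$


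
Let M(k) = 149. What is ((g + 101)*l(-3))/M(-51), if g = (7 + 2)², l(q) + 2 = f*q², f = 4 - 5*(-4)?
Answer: 38948/149 ≈ 261.40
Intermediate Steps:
f = 24 (f = 4 + 20 = 24)
l(q) = -2 + 24*q²
g = 81 (g = 9² = 81)
((g + 101)*l(-3))/M(-51) = ((81 + 101)*(-2 + 24*(-3)²))/149 = (182*(-2 + 24*9))*(1/149) = (182*(-2 + 216))*(1/149) = (182*214)*(1/149) = 38948*(1/149) = 38948/149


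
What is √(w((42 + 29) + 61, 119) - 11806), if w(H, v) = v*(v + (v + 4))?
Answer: 12*√118 ≈ 130.35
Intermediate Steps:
w(H, v) = v*(4 + 2*v) (w(H, v) = v*(v + (4 + v)) = v*(4 + 2*v))
√(w((42 + 29) + 61, 119) - 11806) = √(2*119*(2 + 119) - 11806) = √(2*119*121 - 11806) = √(28798 - 11806) = √16992 = 12*√118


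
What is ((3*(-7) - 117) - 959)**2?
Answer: 1203409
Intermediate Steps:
((3*(-7) - 117) - 959)**2 = ((-21 - 117) - 959)**2 = (-138 - 959)**2 = (-1097)**2 = 1203409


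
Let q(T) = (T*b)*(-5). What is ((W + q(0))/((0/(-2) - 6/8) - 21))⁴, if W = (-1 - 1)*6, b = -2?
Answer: 65536/707281 ≈ 0.092659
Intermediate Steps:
q(T) = 10*T (q(T) = (T*(-2))*(-5) = -2*T*(-5) = 10*T)
W = -12 (W = -2*6 = -12)
((W + q(0))/((0/(-2) - 6/8) - 21))⁴ = ((-12 + 10*0)/((0/(-2) - 6/8) - 21))⁴ = ((-12 + 0)/((0*(-½) - 6*⅛) - 21))⁴ = (-12/((0 - ¾) - 21))⁴ = (-12/(-¾ - 21))⁴ = (-12/(-87/4))⁴ = (-12*(-4/87))⁴ = (16/29)⁴ = 65536/707281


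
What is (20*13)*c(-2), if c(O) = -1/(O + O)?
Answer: 65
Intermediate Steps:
c(O) = -1/(2*O)
(20*13)*c(-2) = (20*13)*(-1/2/(-2)) = 260*(-1/2*(-1/2)) = 260*(1/4) = 65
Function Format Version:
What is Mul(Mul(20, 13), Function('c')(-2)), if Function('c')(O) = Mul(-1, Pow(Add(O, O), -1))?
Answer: 65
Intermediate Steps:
Function('c')(O) = Mul(Rational(-1, 2), Pow(O, -1)) (Function('c')(O) = Mul(-1, Pow(Mul(2, O), -1)) = Mul(-1, Mul(Rational(1, 2), Pow(O, -1))) = Mul(Rational(-1, 2), Pow(O, -1)))
Mul(Mul(20, 13), Function('c')(-2)) = Mul(Mul(20, 13), Mul(Rational(-1, 2), Pow(-2, -1))) = Mul(260, Mul(Rational(-1, 2), Rational(-1, 2))) = Mul(260, Rational(1, 4)) = 65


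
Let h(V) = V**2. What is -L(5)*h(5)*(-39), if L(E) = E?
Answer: 4875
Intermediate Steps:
-L(5)*h(5)*(-39) = -5*5**2*(-39) = -5*25*(-39) = -125*(-39) = -1*(-4875) = 4875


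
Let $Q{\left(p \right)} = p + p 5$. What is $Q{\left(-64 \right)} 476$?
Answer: $-182784$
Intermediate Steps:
$Q{\left(p \right)} = 6 p$ ($Q{\left(p \right)} = p + 5 p = 6 p$)
$Q{\left(-64 \right)} 476 = 6 \left(-64\right) 476 = \left(-384\right) 476 = -182784$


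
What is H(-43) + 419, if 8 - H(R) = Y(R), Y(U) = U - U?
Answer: 427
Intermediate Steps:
Y(U) = 0
H(R) = 8 (H(R) = 8 - 1*0 = 8 + 0 = 8)
H(-43) + 419 = 8 + 419 = 427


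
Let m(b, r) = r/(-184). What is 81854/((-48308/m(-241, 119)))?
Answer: 4870313/4444336 ≈ 1.0958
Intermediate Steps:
m(b, r) = -r/184 (m(b, r) = r*(-1/184) = -r/184)
81854/((-48308/m(-241, 119))) = 81854/((-48308/((-1/184*119)))) = 81854/((-48308/(-119/184))) = 81854/((-48308*(-184/119))) = 81854/(8888672/119) = 81854*(119/8888672) = 4870313/4444336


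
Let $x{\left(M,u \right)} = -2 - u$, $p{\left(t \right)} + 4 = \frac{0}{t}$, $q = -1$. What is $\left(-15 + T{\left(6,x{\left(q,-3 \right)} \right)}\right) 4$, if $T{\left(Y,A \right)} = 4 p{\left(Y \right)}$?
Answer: $-124$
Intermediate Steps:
$p{\left(t \right)} = -4$ ($p{\left(t \right)} = -4 + \frac{0}{t} = -4 + 0 = -4$)
$T{\left(Y,A \right)} = -16$ ($T{\left(Y,A \right)} = 4 \left(-4\right) = -16$)
$\left(-15 + T{\left(6,x{\left(q,-3 \right)} \right)}\right) 4 = \left(-15 - 16\right) 4 = \left(-31\right) 4 = -124$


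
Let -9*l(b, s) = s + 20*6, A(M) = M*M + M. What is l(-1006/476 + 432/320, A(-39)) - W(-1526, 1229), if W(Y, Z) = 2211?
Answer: -2389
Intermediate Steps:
A(M) = M + M² (A(M) = M² + M = M + M²)
l(b, s) = -40/3 - s/9 (l(b, s) = -(s + 20*6)/9 = -(s + 120)/9 = -(120 + s)/9 = -40/3 - s/9)
l(-1006/476 + 432/320, A(-39)) - W(-1526, 1229) = (-40/3 - (-13)*(1 - 39)/3) - 1*2211 = (-40/3 - (-13)*(-38)/3) - 2211 = (-40/3 - ⅑*1482) - 2211 = (-40/3 - 494/3) - 2211 = -178 - 2211 = -2389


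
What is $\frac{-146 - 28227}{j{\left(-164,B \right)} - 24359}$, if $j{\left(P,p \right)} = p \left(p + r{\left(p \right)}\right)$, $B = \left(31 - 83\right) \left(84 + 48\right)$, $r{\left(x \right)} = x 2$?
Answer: $- \frac{28373}{141319129} \approx -0.00020077$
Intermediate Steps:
$r{\left(x \right)} = 2 x$
$B = -6864$ ($B = \left(-52\right) 132 = -6864$)
$j{\left(P,p \right)} = 3 p^{2}$ ($j{\left(P,p \right)} = p \left(p + 2 p\right) = p 3 p = 3 p^{2}$)
$\frac{-146 - 28227}{j{\left(-164,B \right)} - 24359} = \frac{-146 - 28227}{3 \left(-6864\right)^{2} - 24359} = - \frac{28373}{3 \cdot 47114496 - 24359} = - \frac{28373}{141343488 - 24359} = - \frac{28373}{141319129}$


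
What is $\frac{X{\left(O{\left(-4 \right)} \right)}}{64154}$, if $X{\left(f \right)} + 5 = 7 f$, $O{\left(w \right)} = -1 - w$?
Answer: $\frac{8}{32077} \approx 0.0002494$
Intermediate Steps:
$X{\left(f \right)} = -5 + 7 f$
$\frac{X{\left(O{\left(-4 \right)} \right)}}{64154} = \frac{-5 + 7 \left(-1 - -4\right)}{64154} = \left(-5 + 7 \left(-1 + 4\right)\right) \frac{1}{64154} = \left(-5 + 7 \cdot 3\right) \frac{1}{64154} = \left(-5 + 21\right) \frac{1}{64154} = 16 \cdot \frac{1}{64154} = \frac{8}{32077}$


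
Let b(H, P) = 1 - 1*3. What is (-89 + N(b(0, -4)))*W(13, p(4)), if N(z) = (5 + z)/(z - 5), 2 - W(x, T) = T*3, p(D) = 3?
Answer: 626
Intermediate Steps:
b(H, P) = -2 (b(H, P) = 1 - 3 = -2)
W(x, T) = 2 - 3*T (W(x, T) = 2 - T*3 = 2 - 3*T)
N(z) = (5 + z)/(-5 + z)
(-89 + N(b(0, -4)))*W(13, p(4)) = (-89 + (5 - 2)/(-5 - 2))*(2 - 3*3) = (-89 + 3/(-7))*(2 - 9) = (-89 - ⅐*3)*(-7) = (-89 - 3/7)*(-7) = -626/7*(-7) = 626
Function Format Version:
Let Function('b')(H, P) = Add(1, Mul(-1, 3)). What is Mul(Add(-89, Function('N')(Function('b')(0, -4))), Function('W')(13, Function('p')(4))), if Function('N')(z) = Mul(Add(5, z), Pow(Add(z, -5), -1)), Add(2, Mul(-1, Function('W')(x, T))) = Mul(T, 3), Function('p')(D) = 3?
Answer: 626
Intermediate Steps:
Function('b')(H, P) = -2 (Function('b')(H, P) = Add(1, -3) = -2)
Function('W')(x, T) = Add(2, Mul(-3, T)) (Function('W')(x, T) = Add(2, Mul(-1, Mul(T, 3))) = Add(2, Mul(-1, Mul(3, T))) = Add(2, Mul(-3, T)))
Function('N')(z) = Mul(Pow(Add(-5, z), -1), Add(5, z)) (Function('N')(z) = Mul(Add(5, z), Pow(Add(-5, z), -1)) = Mul(Pow(Add(-5, z), -1), Add(5, z)))
Mul(Add(-89, Function('N')(Function('b')(0, -4))), Function('W')(13, Function('p')(4))) = Mul(Add(-89, Mul(Pow(Add(-5, -2), -1), Add(5, -2))), Add(2, Mul(-3, 3))) = Mul(Add(-89, Mul(Pow(-7, -1), 3)), Add(2, -9)) = Mul(Add(-89, Mul(Rational(-1, 7), 3)), -7) = Mul(Add(-89, Rational(-3, 7)), -7) = Mul(Rational(-626, 7), -7) = 626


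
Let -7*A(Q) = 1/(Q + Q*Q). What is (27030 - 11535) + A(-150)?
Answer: 2424192749/156450 ≈ 15495.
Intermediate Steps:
A(Q) = -1/(7*(Q + Q²)) (A(Q) = -1/(7*(Q + Q*Q)) = -1/(7*(Q + Q²)))
(27030 - 11535) + A(-150) = (27030 - 11535) - ⅐/(-150*(1 - 150)) = 15495 - ⅐*(-1/150)/(-149) = 15495 - ⅐*(-1/150)*(-1/149) = 15495 - 1/156450 = 2424192749/156450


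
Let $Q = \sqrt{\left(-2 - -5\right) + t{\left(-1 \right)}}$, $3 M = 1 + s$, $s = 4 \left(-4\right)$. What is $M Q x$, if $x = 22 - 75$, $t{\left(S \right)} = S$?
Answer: $265 \sqrt{2} \approx 374.77$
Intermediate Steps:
$s = -16$
$M = -5$ ($M = \frac{1 - 16}{3} = \frac{1}{3} \left(-15\right) = -5$)
$x = -53$ ($x = 22 - 75 = -53$)
$Q = \sqrt{2}$ ($Q = \sqrt{\left(-2 - -5\right) - 1} = \sqrt{\left(-2 + 5\right) - 1} = \sqrt{3 - 1} = \sqrt{2} \approx 1.4142$)
$M Q x = - 5 \sqrt{2} \left(-53\right) = 265 \sqrt{2}$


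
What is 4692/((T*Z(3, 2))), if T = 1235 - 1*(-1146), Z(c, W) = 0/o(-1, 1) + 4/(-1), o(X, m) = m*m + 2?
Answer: -1173/2381 ≈ -0.49265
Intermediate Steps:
o(X, m) = 2 + m**2 (o(X, m) = m**2 + 2 = 2 + m**2)
Z(c, W) = -4 (Z(c, W) = 0/(2 + 1**2) + 4/(-1) = 0/(2 + 1) + 4*(-1) = 0/3 - 4 = 0*(1/3) - 4 = 0 - 4 = -4)
T = 2381 (T = 1235 + 1146 = 2381)
4692/((T*Z(3, 2))) = 4692/((2381*(-4))) = 4692/(-9524) = 4692*(-1/9524) = -1173/2381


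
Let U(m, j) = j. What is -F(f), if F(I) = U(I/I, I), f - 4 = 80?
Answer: -84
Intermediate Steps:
f = 84 (f = 4 + 80 = 84)
F(I) = I
-F(f) = -1*84 = -84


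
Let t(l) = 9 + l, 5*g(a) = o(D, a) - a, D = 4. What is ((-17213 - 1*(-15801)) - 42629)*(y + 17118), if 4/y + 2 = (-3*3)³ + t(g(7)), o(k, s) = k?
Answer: -2723817555874/3613 ≈ -7.5389e+8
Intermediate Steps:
g(a) = ⅘ - a/5 (g(a) = (4 - a)/5 = ⅘ - a/5)
y = -20/3613 (y = 4/(-2 + ((-3*3)³ + (9 + (⅘ - ⅕*7)))) = 4/(-2 + ((-9)³ + (9 + (⅘ - 7/5)))) = 4/(-2 + (-729 + (9 - ⅗))) = 4/(-2 + (-729 + 42/5)) = 4/(-2 - 3603/5) = 4/(-3613/5) = 4*(-5/3613) = -20/3613 ≈ -0.0055356)
((-17213 - 1*(-15801)) - 42629)*(y + 17118) = ((-17213 - 1*(-15801)) - 42629)*(-20/3613 + 17118) = ((-17213 + 15801) - 42629)*(61847314/3613) = (-1412 - 42629)*(61847314/3613) = -44041*61847314/3613 = -2723817555874/3613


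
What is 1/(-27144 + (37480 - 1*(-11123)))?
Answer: 1/21459 ≈ 4.6600e-5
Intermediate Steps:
1/(-27144 + (37480 - 1*(-11123))) = 1/(-27144 + (37480 + 11123)) = 1/(-27144 + 48603) = 1/21459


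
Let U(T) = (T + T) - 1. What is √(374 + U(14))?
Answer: √401 ≈ 20.025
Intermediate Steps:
U(T) = -1 + 2*T (U(T) = 2*T - 1 = -1 + 2*T)
√(374 + U(14)) = √(374 + (-1 + 2*14)) = √(374 + (-1 + 28)) = √(374 + 27) = √401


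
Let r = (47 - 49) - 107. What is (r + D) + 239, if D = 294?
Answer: 424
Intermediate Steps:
r = -109 (r = -2 - 107 = -109)
(r + D) + 239 = (-109 + 294) + 239 = 185 + 239 = 424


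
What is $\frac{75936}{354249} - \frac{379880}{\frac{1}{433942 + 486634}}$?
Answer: $- \frac{5899231183131104}{16869} \approx -3.4971 \cdot 10^{11}$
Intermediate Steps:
$\frac{75936}{354249} - \frac{379880}{\frac{1}{433942 + 486634}} = 75936 \cdot \frac{1}{354249} - \frac{379880}{\frac{1}{920576}} = \frac{3616}{16869} - 379880 \frac{1}{\frac{1}{920576}} = \frac{3616}{16869} - 349708410880 = - \frac{5899231183131104}{16869}$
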